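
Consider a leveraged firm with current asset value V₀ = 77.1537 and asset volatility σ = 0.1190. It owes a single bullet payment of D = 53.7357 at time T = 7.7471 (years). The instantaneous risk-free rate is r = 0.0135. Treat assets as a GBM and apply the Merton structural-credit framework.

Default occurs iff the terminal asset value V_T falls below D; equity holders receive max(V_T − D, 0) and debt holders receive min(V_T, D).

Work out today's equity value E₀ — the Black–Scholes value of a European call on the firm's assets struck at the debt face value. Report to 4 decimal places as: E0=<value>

E0=29.4765

Apply the equity-as-call identities (strike 53.7357, horizon 7.7471 years):
d₁ = [ln(V₀/D) + (r + σ²/2)T] / (σ√T)
   = [ln(77.1537/53.7357) + (0.0135 + 0.5·0.1190²)·7.7471] / (0.1190·√7.7471)
   = [0.361722 + 0.159439] / 0.331220 = 1.573459
d₂ = d₁ − σ√T = 1.573459 − 0.331220 = 1.242239
N(d₁) = 0.942194,  N(d₂) = 0.892926,  e^(−rT) = 0.900697
E₀ = V₀·N(d₁) − D·e^(−rT)·N(d₂)
   = 77.1537·0.942194 − 53.7357·0.900697·0.892926 = 29.476471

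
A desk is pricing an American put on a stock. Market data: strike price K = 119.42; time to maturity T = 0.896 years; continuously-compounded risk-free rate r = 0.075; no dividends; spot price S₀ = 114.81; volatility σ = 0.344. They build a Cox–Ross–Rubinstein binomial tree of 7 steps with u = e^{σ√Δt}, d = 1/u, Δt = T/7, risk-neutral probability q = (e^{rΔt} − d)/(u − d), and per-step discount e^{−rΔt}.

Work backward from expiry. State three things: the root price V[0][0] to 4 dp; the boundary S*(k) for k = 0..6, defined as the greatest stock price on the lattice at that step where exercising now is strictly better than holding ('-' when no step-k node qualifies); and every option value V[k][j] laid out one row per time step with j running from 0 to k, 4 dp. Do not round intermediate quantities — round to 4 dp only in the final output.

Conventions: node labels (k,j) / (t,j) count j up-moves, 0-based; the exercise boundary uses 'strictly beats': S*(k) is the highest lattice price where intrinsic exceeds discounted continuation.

Δt=0.12800, u=1.13097, d=0.88420, q=0.50836, disc=e^(-rΔt)=0.99045
k=7 terminal: V=max(K-S,0) → 70.9102 57.3717 40.0549 17.9051 0.0000 0.0000 0.0000 0.0000
k=6: j=0 S=54.8630 intr=64.5570 cont=63.4160 V=64.5570[EX]; j=1 S=70.1746 intr=49.2454 cont=48.1045 V=49.2454[EX]; j=2 S=89.7594 intr=29.6606 cont=28.5197 V=29.6606[EX]; j=3 S=114.8100 intr=4.6100 cont=8.7188 V=8.7188[hold]; j=4 S=146.8520 intr=0.0000 cont=0.0000 V=0.0000[hold]; j=5 S=187.8364 intr=0.0000 cont=0.0000 V=0.0000[hold]; j=6 S=240.2590 intr=0.0000 cont=0.0000 V=0.0000[hold]  S*(6)=89.7594
k=5: j=0 S=62.0483 intr=57.3717 cont=56.2308 V=57.3717[EX]; j=1 S=79.3651 intr=40.0549 cont=38.9139 V=40.0549[EX]; j=2 S=101.5149 intr=17.9051 cont=18.8329 V=18.8329[hold]; j=3 S=129.8463 intr=0.0000 cont=4.2455 V=4.2455[hold]; j=4 S=166.0847 intr=0.0000 cont=0.0000 V=0.0000[hold]; j=5 S=212.4368 intr=0.0000 cont=0.0000 V=0.0000[hold]  S*(5)=79.3651
k=4: j=0 S=70.1746 intr=49.2454 cont=48.1045 V=49.2454[EX]; j=1 S=89.7594 intr=29.6606 cont=28.9869 V=29.6606[EX]; j=2 S=114.8100 intr=4.6100 cont=11.3082 V=11.3082[hold]; j=3 S=146.8520 intr=0.0000 cont=2.0673 V=2.0673[hold]; j=4 S=187.8364 intr=0.0000 cont=0.0000 V=0.0000[hold]  S*(4)=89.7594
k=3: j=0 S=79.3651 intr=40.0549 cont=38.9139 V=40.0549[EX]; j=1 S=101.5149 intr=17.9051 cont=20.1367 V=20.1367[hold]; j=2 S=129.8463 intr=0.0000 cont=6.5473 V=6.5473[hold]; j=3 S=166.0847 intr=0.0000 cont=1.0067 V=1.0067[hold]  S*(3)=79.3651
k=2: j=0 S=89.7594 intr=29.6606 cont=29.6433 V=29.6606[EX]; j=1 S=114.8100 intr=4.6100 cont=13.1020 V=13.1020[hold]; j=2 S=146.8520 intr=0.0000 cont=3.6950 V=3.6950[hold]  S*(2)=89.7594
k=1: j=0 S=101.5149 intr=17.9051 cont=21.0399 V=21.0399[hold]; j=1 S=129.8463 intr=0.0000 cont=8.2404 V=8.2404[hold]  S*(1)=-
k=0: j=0 S=114.8100 intr=4.6100 cont=14.3943 V=14.3943[hold]  S*(0)=-

price = 14.3943
boundary = - - 89.7594 79.3651 89.7594 79.3651 89.7594
tree:
14.3943
21.0399 8.2404
29.6606 13.1020 3.6950
40.0549 20.1367 6.5473 1.0067
49.2454 29.6606 11.3082 2.0673 0.0000
57.3717 40.0549 18.8329 4.2455 0.0000 0.0000
64.5570 49.2454 29.6606 8.7188 0.0000 0.0000 0.0000
70.9102 57.3717 40.0549 17.9051 0.0000 0.0000 0.0000 0.0000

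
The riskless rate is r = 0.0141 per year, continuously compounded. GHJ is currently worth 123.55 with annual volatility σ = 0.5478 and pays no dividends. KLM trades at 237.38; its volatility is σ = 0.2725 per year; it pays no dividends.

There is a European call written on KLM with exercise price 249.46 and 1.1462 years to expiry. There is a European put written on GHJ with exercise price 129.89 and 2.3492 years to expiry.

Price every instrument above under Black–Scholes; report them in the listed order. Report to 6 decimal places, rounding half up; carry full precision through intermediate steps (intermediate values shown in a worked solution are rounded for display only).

price(KLM call K=249.46) = 24.141415
price(GHJ put K=129.89) = 41.604835

[KLM call K=249.46]
σ√T = 0.2725·√1.1462 = 0.291740
d₁ = (ln(S/K) + (r+σ²/2)T) / (σ√T) = (ln(237.38/249.46) + (0.0141+0.2725²/2)·1.1462) / 0.291740 = (-0.049636 + 0.058718) / 0.291740 = 0.031128
d₂ = d₁ − σ√T = 0.031128 − 0.291740 = -0.260612
e^{−rT} = 0.983968
N(d₁) = 0.512416,  N(d₂) = 0.397196
price = S·N(d₁) − K·e^{−rT}·N(d₂) = 121.637384 − 97.495969 = 24.141415
[GHJ put K=129.89]
σ√T = 0.5478·√2.3492 = 0.839619
d₁ = (ln(S/K) + (r+σ²/2)T) / (σ√T) = (ln(123.55/129.89) + (0.0141+0.5478²/2)·2.3492) / 0.839619 = (-0.050042 + 0.385603) / 0.839619 = 0.399659
d₂ = d₁ − σ√T = 0.399659 − 0.839619 = -0.439959
e^{−rT} = 0.967419
N(−d₁) = 0.344704,  N(−d₂) = 0.670017
price = K·e^{−rT}·N(−d₂) − S·N(−d₁) = 84.192981 − 42.588146 = 41.604835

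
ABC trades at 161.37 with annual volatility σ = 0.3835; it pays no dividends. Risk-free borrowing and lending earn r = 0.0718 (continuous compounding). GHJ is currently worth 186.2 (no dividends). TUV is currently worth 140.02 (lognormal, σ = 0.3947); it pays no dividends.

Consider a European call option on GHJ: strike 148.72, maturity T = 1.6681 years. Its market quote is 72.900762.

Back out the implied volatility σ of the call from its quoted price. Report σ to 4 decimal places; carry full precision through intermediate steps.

At σ = 0.5022 the Black–Scholes value reproduces the quote:
σ√T = 0.5022·√1.6681 = 0.648616
d₁ = (ln(S/K) + (r+σ²/2)T) / (σ√T) = (ln(186.2/148.72) + (0.0718+0.5022²/2)·1.6681) / 0.648616 = (0.224756 + 0.330121) / 0.648616 = 0.855478
d₂ = d₁ − σ√T = 0.855478 − 0.648616 = 0.206862
e^{−rT} = 0.887125
N(d₁) = 0.803857,  N(d₂) = 0.581941
V = S·N(d₁) − K·e^{−rT}·N(d₂) = 149.678136 − 76.777375 = 72.900762 (equal to the quote); since ∂V/∂σ > 0 for all σ, the implied volatility is unique

sigma = 0.5022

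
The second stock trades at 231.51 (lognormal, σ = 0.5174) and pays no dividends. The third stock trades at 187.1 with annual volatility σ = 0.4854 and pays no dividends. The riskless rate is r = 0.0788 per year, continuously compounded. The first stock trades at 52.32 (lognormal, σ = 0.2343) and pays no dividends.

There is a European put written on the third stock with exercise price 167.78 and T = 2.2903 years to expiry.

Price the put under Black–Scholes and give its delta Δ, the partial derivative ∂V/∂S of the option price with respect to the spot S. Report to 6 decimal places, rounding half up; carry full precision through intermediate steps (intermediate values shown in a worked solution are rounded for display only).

σ√T = 0.4854·√2.2903 = 0.734592
d₁ = (ln(S/K) + (r+σ²/2)T) / (σ√T) = (ln(187.1/167.78) + (0.0788+0.4854²/2)·2.2903) / 0.734592 = (0.108990 + 0.450288) / 0.734592 = 0.761345
d₂ = d₁ − σ√T = 0.761345 − 0.734592 = 0.026753
e^{−rT} = 0.834873
N(−d₁) = 0.223225,  N(−d₂) = 0.489328
Put price V = K·e^{−rT}·N(−d₂) − S·N(−d₁) = 68.542643 − 41.765490 = 26.777153
Δ = −N(−d₁) = -0.223225

price = 26.777153
Δ = -0.223225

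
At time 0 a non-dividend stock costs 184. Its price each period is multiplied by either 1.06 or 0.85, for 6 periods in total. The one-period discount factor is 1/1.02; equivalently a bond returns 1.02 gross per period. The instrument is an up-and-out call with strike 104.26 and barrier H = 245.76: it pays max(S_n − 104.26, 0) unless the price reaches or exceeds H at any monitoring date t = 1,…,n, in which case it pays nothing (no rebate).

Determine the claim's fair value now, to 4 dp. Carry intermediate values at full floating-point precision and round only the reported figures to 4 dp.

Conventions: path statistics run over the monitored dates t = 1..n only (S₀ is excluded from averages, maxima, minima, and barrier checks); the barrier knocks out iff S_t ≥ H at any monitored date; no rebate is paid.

price = 46.0922

With p* = (R−d)/(u−d) = 0.8095, sum probability × payoff across the paths and divide by R^6.
Enumerate all 2^6 = 64 price paths (U = up ×1.06, D = down ×0.85); each path with k up-moves has probability p*^k·(1−p*)^(6−k).
DDDDDD: M=156.4000, payoff=0.0000, prob=0.000048
UDDDDD: M=195.0400, payoff=0.0000, prob=0.000203
DUDDDD: M=165.7840, payoff=0.0000, prob=0.000203
UUDDDD: M=206.7424, payoff=3.6608, prob=0.000863
DDUDDD: M=156.4000, payoff=0.0000, prob=0.000203
UDUDDD: M=195.0400, payoff=3.6608, prob=0.000863
DUUDDD: M=175.7310, payoff=3.6608, prob=0.000863
UUUDDD: M=219.1469, payoff=30.3236, prob=0.003666
DDDUDD: M=156.4000, payoff=0.0000, prob=0.000203
UDDUDD: M=195.0400, payoff=3.6608, prob=0.000863
DUDUDD: M=165.7840, payoff=3.6608, prob=0.000863
UUDUDD: M=206.7424, payoff=30.3236, prob=0.003666
DDUUDD: M=156.4000, payoff=3.6608, prob=0.000863
UDUUDD: M=195.0400, payoff=30.3236, prob=0.003666
DUUUDD: M=186.2749, payoff=30.3236, prob=0.003666
UUUUDD: M=232.2958, payoff=63.5737, prob=0.015581
DDDDUD: M=156.4000, payoff=0.0000, prob=0.000203
UDDDUD: M=195.0400, payoff=3.6608, prob=0.000863
DUDDUD: M=165.7840, payoff=3.6608, prob=0.000863
UUDDUD: M=206.7424, payoff=30.3236, prob=0.003666
DDUDUD: M=156.4000, payoff=3.6608, prob=0.000863
UDUDUD: M=195.0400, payoff=30.3236, prob=0.003666
DUUDUD: M=175.7310, payoff=30.3236, prob=0.003666
UUUDUD: M=219.1469, payoff=63.5737, prob=0.015581
DDDUUD: M=156.4000, payoff=3.6608, prob=0.000863
UDDUUD: M=195.0400, payoff=30.3236, prob=0.003666
DUDUUD: M=165.7840, payoff=30.3236, prob=0.003666
UUDUUD: M=206.7424, payoff=63.5737, prob=0.015581
DDUUUD: M=158.3337, payoff=30.3236, prob=0.003666
UDUUUD: M=197.4514, payoff=63.5737, prob=0.015581
DUUUUD: M=197.4514, payoff=63.5737, prob=0.015581
UUUUUD: M=246.2335, payoff=0.0000, prob=0.066220
DDDDDU: M=156.4000, payoff=0.0000, prob=0.000203
UDDDDU: M=195.0400, payoff=3.6608, prob=0.000863
DUDDDU: M=165.7840, payoff=3.6608, prob=0.000863
UUDDDU: M=206.7424, payoff=30.3236, prob=0.003666
DDUDDU: M=156.4000, payoff=3.6608, prob=0.000863
UDUDDU: M=195.0400, payoff=30.3236, prob=0.003666
DUUDDU: M=175.7310, payoff=30.3236, prob=0.003666
UUUDDU: M=219.1469, payoff=63.5737, prob=0.015581
DDDUDU: M=156.4000, payoff=3.6608, prob=0.000863
UDDUDU: M=195.0400, payoff=30.3236, prob=0.003666
DUDUDU: M=165.7840, payoff=30.3236, prob=0.003666
UUDUDU: M=206.7424, payoff=63.5737, prob=0.015581
DDUUDU: M=156.4000, payoff=30.3236, prob=0.003666
UDUUDU: M=195.0400, payoff=63.5737, prob=0.015581
DUUUDU: M=186.2749, payoff=63.5737, prob=0.015581
UUUUDU: M=232.2958, payoff=105.0385, prob=0.066220
DDDDUU: M=156.4000, payoff=3.6608, prob=0.000863
UDDDUU: M=195.0400, payoff=30.3236, prob=0.003666
DUDDUU: M=165.7840, payoff=30.3236, prob=0.003666
UUDDUU: M=206.7424, payoff=63.5737, prob=0.015581
DDUDUU: M=156.4000, payoff=30.3236, prob=0.003666
UDUDUU: M=195.0400, payoff=63.5737, prob=0.015581
DUUDUU: M=175.7310, payoff=63.5737, prob=0.015581
UUUDUU: M=219.1469, payoff=105.0385, prob=0.066220
DDDUUU: M=156.4000, payoff=30.3236, prob=0.003666
UDDUUU: M=195.0400, payoff=63.5737, prob=0.015581
DUDUUU: M=167.8337, payoff=63.5737, prob=0.015581
UUDUUU: M=209.2985, payoff=105.0385, prob=0.066220
DDUUUU: M=167.8337, payoff=63.5737, prob=0.015581
UDUUUU: M=209.2985, payoff=105.0385, prob=0.066220
DUUUUU: M=209.2985, payoff=105.0385, prob=0.066220
UUUUUU: M=261.0075, payoff=0.0000, prob=0.281435
Price = Σ prob·payoff / R^6 = 51.907285 / 1.126162 = 46.0922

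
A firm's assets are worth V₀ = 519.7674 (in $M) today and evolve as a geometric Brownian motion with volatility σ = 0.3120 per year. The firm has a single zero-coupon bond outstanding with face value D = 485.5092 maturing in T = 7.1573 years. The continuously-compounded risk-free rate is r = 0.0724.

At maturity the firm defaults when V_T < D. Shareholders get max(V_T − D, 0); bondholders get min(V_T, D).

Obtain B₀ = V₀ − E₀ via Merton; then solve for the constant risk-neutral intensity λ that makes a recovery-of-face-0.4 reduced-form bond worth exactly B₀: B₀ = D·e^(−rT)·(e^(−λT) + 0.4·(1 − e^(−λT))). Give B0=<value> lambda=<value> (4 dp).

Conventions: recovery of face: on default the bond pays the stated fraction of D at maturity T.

B0=245.3311 lambda=0.0407

Apply the equity-as-call identities (strike 485.5092, horizon 7.1573 years):
d₁ = [ln(V₀/D) + (r + σ²/2)T] / (σ√T)
   = [ln(519.7674/485.5092) + (0.0724 + 0.5·0.3120²)·7.1573] / (0.3120·√7.1573)
   = [0.068183 + 0.866549] / 0.834698 = 1.119845
d₂ = d₁ − σ√T = 1.119845 − 0.834698 = 0.285147
N(d₁) = 0.868610,  N(d₂) = 0.612234,  e^(−rT) = 0.595598
E₀ = V₀·N(d₁) − D·e^(−rT)·N(d₂)
   = 519.7674·0.868610 − 485.5092·0.595598·0.612234 = 274.436289
B₀ = V₀ − E₀ = 519.7674 − 274.436289 = 245.331111
e^(−λT) = (B₀·e^(rT)/D − 0.4)/(1 − 0.4) = (245.3311·1.678983/485.5092 − 0.4)/0.6 = 0.74733625
λ = −ln(0.74733625)/7.1573 = 0.040691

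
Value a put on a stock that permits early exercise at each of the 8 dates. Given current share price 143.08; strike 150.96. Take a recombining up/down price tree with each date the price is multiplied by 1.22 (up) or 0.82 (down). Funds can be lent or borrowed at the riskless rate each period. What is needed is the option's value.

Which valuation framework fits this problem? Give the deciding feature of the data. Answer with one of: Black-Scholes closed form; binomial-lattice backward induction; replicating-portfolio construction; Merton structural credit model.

framework: binomial-lattice backward induction

Key observation: early exercise of the strike-150.96 put must be checked at each of the 8 dates (spot 143.08), which forces a node-by-node comparison of intrinsic and continuation value backward from expiry.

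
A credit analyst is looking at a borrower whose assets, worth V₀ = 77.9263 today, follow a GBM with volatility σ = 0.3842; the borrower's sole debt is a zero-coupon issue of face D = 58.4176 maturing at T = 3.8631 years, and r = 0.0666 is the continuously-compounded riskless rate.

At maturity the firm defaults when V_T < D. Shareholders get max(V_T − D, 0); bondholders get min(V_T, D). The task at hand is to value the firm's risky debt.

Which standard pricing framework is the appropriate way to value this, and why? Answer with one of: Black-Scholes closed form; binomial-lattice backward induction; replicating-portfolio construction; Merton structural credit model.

framework: Merton structural credit model

Key observation: assets follow a GBM and default happens iff V_T < 58.4176; valuing claims on that split (equity as a call, risky debt as the residual) is the structural model's definition.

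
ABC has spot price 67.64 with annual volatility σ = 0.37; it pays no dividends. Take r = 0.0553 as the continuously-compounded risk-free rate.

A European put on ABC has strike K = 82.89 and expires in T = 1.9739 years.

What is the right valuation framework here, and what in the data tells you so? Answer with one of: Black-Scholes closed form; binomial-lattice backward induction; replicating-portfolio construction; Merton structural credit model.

framework: Black-Scholes closed form

Key observation: the instrument is a plain European put (strike 82.89) on a lognormal asset; the exact continuous-time formula applies directly.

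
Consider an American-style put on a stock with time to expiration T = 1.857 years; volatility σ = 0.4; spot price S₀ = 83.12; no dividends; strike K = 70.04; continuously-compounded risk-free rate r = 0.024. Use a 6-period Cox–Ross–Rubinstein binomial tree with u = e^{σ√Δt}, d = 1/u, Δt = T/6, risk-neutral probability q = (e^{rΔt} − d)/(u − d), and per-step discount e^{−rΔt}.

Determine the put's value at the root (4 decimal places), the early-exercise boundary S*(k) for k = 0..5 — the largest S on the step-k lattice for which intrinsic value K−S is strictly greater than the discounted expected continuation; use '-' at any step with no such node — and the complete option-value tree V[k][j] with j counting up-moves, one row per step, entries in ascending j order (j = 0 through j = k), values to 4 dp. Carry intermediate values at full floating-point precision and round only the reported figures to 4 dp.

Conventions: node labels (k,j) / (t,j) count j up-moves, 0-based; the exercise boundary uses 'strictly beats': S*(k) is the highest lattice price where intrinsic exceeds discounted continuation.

Δt=0.30950, u=1.24923, d=0.80049, q=0.46121, disc=e^(-rΔt)=0.99260
k=6 terminal: V=max(K-S,0) → 48.1703 35.9105 16.7780 0.0000 0.0000 0.0000 0.0000
k=5: j=0 S=27.3203 intr=42.7197 cont=42.2013 V=42.7197[EX]; j=1 S=42.6357 intr=27.4043 cont=26.8859 V=27.4043[EX]; j=2 S=66.5368 intr=3.5032 cont=8.9729 V=8.9729[hold]; j=3 S=103.8364 intr=0.0000 cont=0.0000 V=0.0000[hold]; j=4 S=162.0456 intr=0.0000 cont=0.0000 V=0.0000[hold]; j=5 S=252.8863 intr=0.0000 cont=0.0000 V=0.0000[hold]  S*(5)=42.6357
k=4: j=0 S=34.1295 intr=35.9105 cont=35.3922 V=35.9105[EX]; j=1 S=53.2620 intr=16.7780 cont=18.7636 V=18.7636[hold]; j=2 S=83.1200 intr=0.0000 cont=4.7987 V=4.7987[hold]; j=3 S=129.7160 intr=0.0000 cont=0.0000 V=0.0000[hold]; j=4 S=202.4330 intr=0.0000 cont=0.0000 V=0.0000[hold]  S*(4)=34.1295
k=3: j=0 S=42.6357 intr=27.4043 cont=27.7950 V=27.7950[hold]; j=1 S=66.5368 intr=3.5032 cont=12.2317 V=12.2317[hold]; j=2 S=103.8364 intr=0.0000 cont=2.5664 V=2.5664[hold]; j=3 S=162.0456 intr=0.0000 cont=0.0000 V=0.0000[hold]  S*(3)=-
k=2: j=0 S=53.2620 intr=16.7780 cont=20.4644 V=20.4644[hold]; j=1 S=83.1200 intr=0.0000 cont=7.7164 V=7.7164[hold]; j=2 S=129.7160 intr=0.0000 cont=1.3725 V=1.3725[hold]  S*(2)=-
k=1: j=0 S=66.5368 intr=3.5032 cont=14.4770 V=14.4770[hold]; j=1 S=103.8364 intr=0.0000 cont=4.7551 V=4.7551[hold]  S*(1)=-
k=0: j=0 S=83.1200 intr=0.0000 cont=9.9192 V=9.9192[hold]  S*(0)=-

price = 9.9192
boundary = - - - - 34.1295 42.6357
tree:
9.9192
14.4770 4.7551
20.4644 7.7164 1.3725
27.7950 12.2317 2.5664 0.0000
35.9105 18.7636 4.7987 0.0000 0.0000
42.7197 27.4043 8.9729 0.0000 0.0000 0.0000
48.1703 35.9105 16.7780 0.0000 0.0000 0.0000 0.0000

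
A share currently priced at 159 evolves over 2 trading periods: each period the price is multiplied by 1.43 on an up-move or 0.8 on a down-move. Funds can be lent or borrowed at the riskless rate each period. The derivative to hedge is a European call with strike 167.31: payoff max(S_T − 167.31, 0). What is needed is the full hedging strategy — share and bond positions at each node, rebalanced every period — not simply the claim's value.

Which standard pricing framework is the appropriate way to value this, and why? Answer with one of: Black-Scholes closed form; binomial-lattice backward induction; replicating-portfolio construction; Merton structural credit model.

Key observation: since the answer must list Δ and B at each node of the 1.43/0.8 lattice on 159, the replicating-portfolio method — solving the two-state system at every node — is the one that applies.

framework: replicating-portfolio construction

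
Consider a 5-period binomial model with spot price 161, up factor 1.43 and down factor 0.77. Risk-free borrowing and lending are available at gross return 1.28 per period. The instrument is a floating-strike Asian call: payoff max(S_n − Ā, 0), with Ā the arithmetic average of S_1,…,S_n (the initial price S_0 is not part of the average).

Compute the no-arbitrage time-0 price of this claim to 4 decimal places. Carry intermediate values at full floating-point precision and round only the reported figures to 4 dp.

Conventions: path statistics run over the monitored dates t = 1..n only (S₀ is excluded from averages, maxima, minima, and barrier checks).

price = 57.6254

Set p* = 0.7727 (from d < R < u); the path-dependent value is the discounted p*-expectation over all price paths.
Enumerate all 2^5 = 32 price paths (U = up ×1.43, D = down ×0.77); each path with k up-moves has probability p*^k·(1−p*)^(5−k).
DDDDD: Ā=78.6209, payoff=0.0000, prob=0.000606
UDDDD: Ā=146.0102, payoff=0.0000, prob=0.002062
DUDDD: Ā=124.7582, payoff=0.0000, prob=0.002062
UUDDD: Ā=231.6938, payoff=0.0000, prob=0.007010
DDUDD: Ā=108.3941, payoff=0.0000, prob=0.002062
UDUDD: Ā=201.3034, payoff=0.0000, prob=0.007010
DUUDD: Ā=180.0514, payoff=0.0000, prob=0.007010
UUUDD: Ā=334.3812, payoff=0.0000, prob=0.023833
DDDUD: Ā=95.7938, payoff=0.0000, prob=0.002062
UDDUD: Ā=177.9028, payoff=0.0000, prob=0.007010
DUDUD: Ā=156.6508, payoff=0.0000, prob=0.007010
UUDUD: Ā=290.9230, payoff=0.0000, prob=0.023833
DDUUD: Ā=140.2868, payoff=10.0171, prob=0.007010
UDUUD: Ā=260.5326, payoff=18.6031, prob=0.023833
DUUUD: Ā=239.2806, payoff=39.8551, prob=0.023833
UUUUD: Ā=444.3783, payoff=74.0167, prob=0.081031
DDDDU: Ā=86.0916, payoff=0.0000, prob=0.002062
UDDDU: Ā=159.8844, payoff=0.0000, prob=0.007010
DUDDU: Ā=138.6324, payoff=11.6715, prob=0.007010
UUDDU: Ā=257.4601, payoff=21.6756, prob=0.023833
DDUDU: Ā=122.2683, payoff=28.0355, prob=0.007010
UDUDU: Ā=227.0698, payoff=52.0660, prob=0.023833
DUUDU: Ā=205.8178, payoff=73.3180, prob=0.023833
UUUDU: Ā=382.2330, payoff=136.1619, prob=0.081031
DDDUU: Ā=109.6680, payoff=40.6358, prob=0.007010
UDDUU: Ā=203.6692, payoff=75.4665, prob=0.023833
DUDUU: Ā=182.4172, payoff=96.7185, prob=0.023833
UUDUU: Ā=338.7748, payoff=179.6201, prob=0.081031
DDUUU: Ā=166.0532, payoff=113.0826, prob=0.023833
UDUUU: Ā=308.3844, payoff=210.0105, prob=0.081031
DUUUU: Ā=287.1324, payoff=231.2625, prob=0.081031
UUUUU: Ā=533.2460, payoff=429.4875, prob=0.275506
Price = Σ prob·payoff / R^5 = 197.999289 / 3.435974 = 57.6254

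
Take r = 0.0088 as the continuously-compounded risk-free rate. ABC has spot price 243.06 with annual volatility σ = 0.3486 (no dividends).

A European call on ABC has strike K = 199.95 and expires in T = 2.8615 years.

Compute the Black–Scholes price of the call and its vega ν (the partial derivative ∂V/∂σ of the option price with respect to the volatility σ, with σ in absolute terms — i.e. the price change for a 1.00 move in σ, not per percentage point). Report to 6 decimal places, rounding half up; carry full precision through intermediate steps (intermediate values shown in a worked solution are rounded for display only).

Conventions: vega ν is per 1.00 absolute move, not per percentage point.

σ√T = 0.3486·√2.8615 = 0.589691
d₁ = (ln(S/K) + (r+σ²/2)T) / (σ√T) = (ln(243.06/199.95) + (0.0088+0.3486²/2)·2.8615) / 0.589691 = (0.195241 + 0.199049) / 0.589691 = 0.668638
d₂ = d₁ − σ√T = 0.668638 − 0.589691 = 0.078948
e^{−rT} = 0.975133
N(d₁) = 0.748137,  N(d₂) = 0.531463
Call price V = S·N(d₁) − K·e^{−rT}·N(d₂) = 181.842146 − 103.623499 = 78.218647
φ(d₁) = (1/√(2π))·e^{−d₁²/2} = 0.319028
ν = S·φ(d₁)·√T = 131.171316

price = 78.218647
ν = 131.171316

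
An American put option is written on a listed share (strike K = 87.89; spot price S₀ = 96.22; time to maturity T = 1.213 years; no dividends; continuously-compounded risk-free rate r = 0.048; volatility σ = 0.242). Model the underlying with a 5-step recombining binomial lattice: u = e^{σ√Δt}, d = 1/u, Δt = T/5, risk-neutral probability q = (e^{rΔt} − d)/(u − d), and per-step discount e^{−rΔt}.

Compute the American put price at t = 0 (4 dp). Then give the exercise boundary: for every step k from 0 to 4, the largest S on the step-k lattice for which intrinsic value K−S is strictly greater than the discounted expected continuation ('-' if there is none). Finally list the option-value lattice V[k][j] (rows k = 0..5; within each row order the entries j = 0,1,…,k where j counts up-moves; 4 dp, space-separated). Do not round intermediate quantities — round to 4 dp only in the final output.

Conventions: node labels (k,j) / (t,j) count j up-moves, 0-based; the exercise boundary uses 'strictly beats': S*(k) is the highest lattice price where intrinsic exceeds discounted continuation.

Δt=0.24260, u=1.12659, d=0.88763, q=0.51925, disc=e^(-rΔt)=0.98842
k=5 terminal: V=max(K-S,0) → 34.8706 20.5974 2.4819 0.0000 0.0000 0.0000
k=4: j=0 S=59.7312 intr=28.1588 cont=27.1413 V=28.1588[EX]; j=1 S=75.8112 intr=12.0788 cont=11.0613 V=12.0788[EX]; j=2 S=96.2200 intr=0.0000 cont=1.1793 V=1.1793[hold]; j=3 S=122.1230 intr=0.0000 cont=0.0000 V=0.0000[hold]; j=4 S=154.9992 intr=0.0000 cont=0.0000 V=0.0000[hold]  S*(4)=75.8112
k=3: j=0 S=67.2926 intr=20.5974 cont=19.5799 V=20.5974[EX]; j=1 S=85.4081 intr=2.4819 cont=6.3449 V=6.3449[hold]; j=2 S=108.4005 intr=0.0000 cont=0.5604 V=0.5604[hold]; j=3 S=137.5826 intr=0.0000 cont=0.0000 V=0.0000[hold]  S*(3)=67.2926
k=2: j=0 S=75.8112 intr=12.0788 cont=13.0440 V=13.0440[hold]; j=1 S=96.2200 intr=0.0000 cont=3.3026 V=3.3026[hold]; j=2 S=122.1230 intr=0.0000 cont=0.2663 V=0.2663[hold]  S*(2)=-
k=1: j=0 S=85.4081 intr=2.4819 cont=7.8933 V=7.8933[hold]; j=1 S=108.4005 intr=0.0000 cont=1.7060 V=1.7060[hold]  S*(1)=-
k=0: j=0 S=96.2200 intr=0.0000 cont=4.6263 V=4.6263[hold]  S*(0)=-

price = 4.6263
boundary = - - - 67.2926 75.8112
tree:
4.6263
7.8933 1.7060
13.0440 3.3026 0.2663
20.5974 6.3449 0.5604 0.0000
28.1588 12.0788 1.1793 0.0000 0.0000
34.8706 20.5974 2.4819 0.0000 0.0000 0.0000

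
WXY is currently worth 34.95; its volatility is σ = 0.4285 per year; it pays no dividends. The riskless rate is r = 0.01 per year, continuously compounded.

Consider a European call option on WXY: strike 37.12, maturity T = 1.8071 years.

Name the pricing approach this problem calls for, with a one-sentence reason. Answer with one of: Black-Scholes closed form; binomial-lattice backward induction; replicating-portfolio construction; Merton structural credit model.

Key observation: everything needed for the exact continuous-time valuation of the European call on WXY (strike 37.12) is given, and no feature rules the closed form out.

framework: Black-Scholes closed form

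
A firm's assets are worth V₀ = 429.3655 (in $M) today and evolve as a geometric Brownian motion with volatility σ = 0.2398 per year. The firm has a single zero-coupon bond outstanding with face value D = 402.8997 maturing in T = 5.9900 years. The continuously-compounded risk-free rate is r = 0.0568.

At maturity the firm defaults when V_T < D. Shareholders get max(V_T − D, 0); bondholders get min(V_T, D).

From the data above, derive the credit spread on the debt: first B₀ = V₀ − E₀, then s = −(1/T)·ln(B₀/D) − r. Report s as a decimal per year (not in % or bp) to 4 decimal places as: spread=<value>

Equity is a call on the firm's assets struck at D = 402.8997:
d₁ = [ln(V₀/D) + (r + σ²/2)T] / (σ√T)
   = [ln(429.3655/402.8997) + (0.0568 + 0.5·0.2398²)·5.9900] / (0.2398·√5.9900)
   = [0.063621 + 0.512457] / 0.586898 = 0.981563
d₂ = d₁ − σ√T = 0.981563 − 0.586898 = 0.394665
N(d₁) = 0.836842,  N(d₂) = 0.653455,  e^(−rT) = 0.711605
E₀ = V₀·N(d₁) − D·e^(−rT)·N(d₂)
   = 429.3655·0.836842 − 402.8997·0.711605·0.653455 = 171.962113
B₀ = V₀ − E₀ = 429.3655 − 171.962113 = 257.403387
spread = −(1/T)·ln(B₀/D) − r = −(1/5.9900)·ln(257.403387/402.8997) − 0.0568 = 0.01799853

spread=0.0180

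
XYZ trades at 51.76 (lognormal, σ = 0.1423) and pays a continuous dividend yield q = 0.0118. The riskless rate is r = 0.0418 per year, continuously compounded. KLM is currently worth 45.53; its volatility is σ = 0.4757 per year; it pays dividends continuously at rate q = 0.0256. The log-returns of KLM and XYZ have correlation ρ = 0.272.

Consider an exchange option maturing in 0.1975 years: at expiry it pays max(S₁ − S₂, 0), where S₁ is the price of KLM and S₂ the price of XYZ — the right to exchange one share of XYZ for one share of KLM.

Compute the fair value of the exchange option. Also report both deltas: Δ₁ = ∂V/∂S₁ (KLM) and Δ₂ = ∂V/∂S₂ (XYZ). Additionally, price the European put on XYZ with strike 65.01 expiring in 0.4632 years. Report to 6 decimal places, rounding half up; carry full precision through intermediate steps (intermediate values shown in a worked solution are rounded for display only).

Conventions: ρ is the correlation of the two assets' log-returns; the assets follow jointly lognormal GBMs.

σ_eff = √(σ₁² + σ₂² − 2ρσ₁σ₂) = √(0.4757² + 0.1423² − 2·0.272·0.4757·0.1423) = 0.457947
d₁ = (ln(S₁/S₂) + (q₂ − q₁ + σ_eff²/2)T) / (σ_eff√T) = (ln(45.53/51.76) + (0.0118 − 0.0256 + 0.104858)·0.1975) / 0.203516 = -0.541787
d₂ = d₁ − σ_eff√T = -0.541787 − 0.203516 = -0.745303
N(d₁) = 0.293983,  N(d₂) = 0.228044
V = S₁·e^{−q₁T}·N(d₁) − S₂·e^{−q₂T}·N(d₂) = 13.317526 − 11.776097 = 1.541429
Δ₁ = e^{−q₁T}·N(d₁) = 0.292500;  Δ₂ = −e^{−q₂T}·N(d₂) = -0.227513
[vanilla: XYZ put K=65.01]
σ√T = 0.1423·√0.4632 = 0.096848
d₁ = (ln(S/K) + (r−q+σ²/2)T) / (σ√T) = (ln(51.76/65.01) + (0.0418−0.0118+0.1423²/2)·0.4632) / 0.096848 = (-0.227923 + 0.018586) / 0.096848 = -2.161515
d₂ = d₁ − σ√T = -2.161515 − 0.096848 = -2.258363
e^{−rT} = 0.980824
e^{−qT} = 0.994549
N(−d₁) = 0.984672,  N(−d₂) = 0.988038
price = K·e^{−rT}·N(−d₂) − S·e^{−qT}·N(−d₁) = 63.000692 − 50.688823 = 12.311869

exchange price = 1.541429
Δ1 = 0.292500
Δ2 = -0.227513
price(XYZ put K=65.01) = 12.311869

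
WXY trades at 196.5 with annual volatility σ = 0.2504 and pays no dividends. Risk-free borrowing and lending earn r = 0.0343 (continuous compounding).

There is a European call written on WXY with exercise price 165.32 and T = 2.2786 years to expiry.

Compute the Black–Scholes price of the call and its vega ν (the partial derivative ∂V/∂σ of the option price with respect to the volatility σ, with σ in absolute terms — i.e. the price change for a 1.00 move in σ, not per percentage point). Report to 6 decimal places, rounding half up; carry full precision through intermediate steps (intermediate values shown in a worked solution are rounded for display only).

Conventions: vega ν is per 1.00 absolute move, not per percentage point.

price = 53.457286
ν = 82.253490

σ√T = 0.2504·√2.2786 = 0.377980
d₁ = (ln(S/K) + (r+σ²/2)T) / (σ√T) = (ln(196.5/165.32) + (0.0343+0.2504²/2)·2.2786) / 0.377980 = (0.172779 + 0.149590) / 0.377980 = 0.852876
d₂ = d₁ − σ√T = 0.852876 − 0.377980 = 0.474896
e^{−rT} = 0.924820
N(d₁) = 0.803136,  N(d₂) = 0.682570
Call price V = S·N(d₁) − K·e^{−rT}·N(d₂) = 157.816214 − 104.358927 = 53.457286
φ(d₁) = (1/√(2π))·e^{−d₁²/2} = 0.277305
ν = S·φ(d₁)·√T = 82.253490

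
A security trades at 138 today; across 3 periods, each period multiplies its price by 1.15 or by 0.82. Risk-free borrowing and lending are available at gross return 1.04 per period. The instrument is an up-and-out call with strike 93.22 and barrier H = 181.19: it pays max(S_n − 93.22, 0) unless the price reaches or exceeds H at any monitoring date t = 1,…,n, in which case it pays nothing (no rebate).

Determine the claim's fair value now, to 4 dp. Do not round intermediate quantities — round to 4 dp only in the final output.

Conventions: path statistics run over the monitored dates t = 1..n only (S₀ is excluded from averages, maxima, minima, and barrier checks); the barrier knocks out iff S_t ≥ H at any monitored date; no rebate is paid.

Under the martingale measure an up-move has probability p* = 0.6667; value the claim as the probability-weighted average of per-path payoffs, discounted 3 periods at R = 1.04.
Enumerate all 2^3 = 8 price paths (U = up ×1.15, D = down ×0.82); each path with k up-moves has probability p*^k·(1−p*)^(3−k).
DDD: M=113.1600, payoff=0.0000, prob=0.037037
UDD: M=158.7000, payoff=13.4899, prob=0.074074
DUD: M=130.1340, payoff=13.4899, prob=0.074074
UUD: M=182.5050, payoff=0.0000, prob=0.148148
DDU: M=113.1600, payoff=13.4899, prob=0.074074
UDU: M=158.7000, payoff=56.4341, prob=0.148148
DUU: M=149.6541, payoff=56.4341, prob=0.148148
UUU: M=209.8808, payoff=0.0000, prob=0.296296
Price = Σ prob·payoff / R^3 = 19.718966 / 1.124864 = 17.5301

price = 17.5301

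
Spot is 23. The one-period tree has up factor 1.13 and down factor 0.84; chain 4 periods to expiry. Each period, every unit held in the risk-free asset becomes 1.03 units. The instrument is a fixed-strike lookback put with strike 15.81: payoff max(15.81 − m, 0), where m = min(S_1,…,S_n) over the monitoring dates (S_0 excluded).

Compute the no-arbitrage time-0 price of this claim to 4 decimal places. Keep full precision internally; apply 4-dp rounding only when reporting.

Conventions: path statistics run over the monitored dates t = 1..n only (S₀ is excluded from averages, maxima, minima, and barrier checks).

price = 0.1358

Under the martingale measure an up-move has probability p* = 0.6552; value the claim as the probability-weighted average of per-path payoffs, discounted 4 periods at R = 1.03.
Enumerate all 2^4 = 16 price paths (U = up ×1.13, D = down ×0.84); each path with k up-moves has probability p*^k·(1−p*)^(4−k).
DDDD: m=11.4510, payoff=4.3590, prob=0.014139
UDDD: m=15.4044, payoff=0.4056, prob=0.026863
DUDD: m=15.4044, payoff=0.4056, prob=0.026863
UUDD: m=20.7226, payoff=0.0000, prob=0.051041
DDUD: m=15.4044, payoff=0.4056, prob=0.026863
UDUD: m=20.7226, payoff=0.0000, prob=0.051041
DUUD: m=19.3200, payoff=0.0000, prob=0.051041
UUUD: m=25.9900, payoff=0.0000, prob=0.096977
DDDU: m=13.6322, payoff=2.1778, prob=0.026863
UDDU: m=18.3385, payoff=0.0000, prob=0.051041
DUDU: m=18.3385, payoff=0.0000, prob=0.051041
UUDU: m=24.6697, payoff=0.0000, prob=0.096977
DDUU: m=16.2288, payoff=0.0000, prob=0.051041
UDUU: m=21.8316, payoff=0.0000, prob=0.096977
DUUU: m=19.3200, payoff=0.0000, prob=0.096977
UUUU: m=25.9900, payoff=0.0000, prob=0.184256
Price = Σ prob·payoff / R^4 = 0.152823 / 1.125509 = 0.1358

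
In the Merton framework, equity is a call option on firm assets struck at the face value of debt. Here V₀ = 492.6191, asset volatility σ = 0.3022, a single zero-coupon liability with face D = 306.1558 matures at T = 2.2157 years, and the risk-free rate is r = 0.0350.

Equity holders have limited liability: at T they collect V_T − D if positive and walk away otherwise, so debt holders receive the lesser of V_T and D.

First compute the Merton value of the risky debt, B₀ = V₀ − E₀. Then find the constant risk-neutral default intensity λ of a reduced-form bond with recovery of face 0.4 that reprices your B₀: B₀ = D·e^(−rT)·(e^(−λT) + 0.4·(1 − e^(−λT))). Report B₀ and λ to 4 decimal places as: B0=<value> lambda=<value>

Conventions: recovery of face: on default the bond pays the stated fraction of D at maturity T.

B0=274.5952 lambda=0.0238

Work the structural quantities from V₀ = 492.6191 against face 306.1558:
d₁ = [ln(V₀/D) + (r + σ²/2)T] / (σ√T)
   = [ln(492.6191/306.1558) + (0.0350 + 0.5·0.3022²)·2.2157] / (0.3022·√2.2157)
   = [0.475642 + 0.178724] / 0.449832 = 1.454691
d₂ = d₁ − σ√T = 1.454691 − 0.449832 = 1.004859
N(d₁) = 0.927123,  N(d₂) = 0.842518,  e^(−rT) = 0.925381
E₀ = V₀·N(d₁) − D·e^(−rT)·N(d₂)
   = 492.6191·0.927123 − 306.1558·0.925381·0.842518 = 218.023901
B₀ = V₀ − E₀ = 492.6191 − 218.023901 = 274.595199
e^(−λT) = (B₀·e^(rT)/D − 0.4)/(1 − 0.4) = (274.5952·1.080636/306.1558 − 0.4)/0.6 = 0.94872753
λ = −ln(0.94872753)/2.2157 = 0.023755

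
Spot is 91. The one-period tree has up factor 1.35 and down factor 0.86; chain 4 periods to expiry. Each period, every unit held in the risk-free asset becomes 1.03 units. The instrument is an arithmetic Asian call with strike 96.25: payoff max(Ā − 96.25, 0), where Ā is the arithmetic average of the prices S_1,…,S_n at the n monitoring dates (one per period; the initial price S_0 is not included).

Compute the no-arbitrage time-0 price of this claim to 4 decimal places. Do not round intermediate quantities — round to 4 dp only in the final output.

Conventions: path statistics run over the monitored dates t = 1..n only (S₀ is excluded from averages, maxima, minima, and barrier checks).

price = 11.6240

Set p* = 0.3469 (from d < R < u); the path-dependent value is the discounted p*-expectation over all price paths.
Enumerate all 2^4 = 16 price paths (U = up ×1.35, D = down ×0.86); each path with k up-moves has probability p*^k·(1−p*)^(4−k).
DDDD: Ā=63.3056, payoff=0.0000, prob=0.181893
UDDD: Ā=99.3751, payoff=3.1251, prob=0.096631
DUDD: Ā=88.2276, payoff=0.0000, prob=0.096631
UUDD: Ā=138.4968, payoff=42.2468, prob=0.051335
DDUD: Ā=78.6407, payoff=0.0000, prob=0.096631
UDUD: Ā=123.4477, payoff=27.1977, prob=0.051335
DUUD: Ā=112.3002, payoff=16.0502, prob=0.051335
UUUD: Ā=176.2851, payoff=80.0351, prob=0.027272
DDDU: Ā=70.3960, payoff=0.0000, prob=0.096631
UDDU: Ā=110.5054, payoff=14.2554, prob=0.051335
DUDU: Ā=99.3579, payoff=3.1079, prob=0.051335
UUDU: Ā=155.9688, payoff=59.7188, prob=0.027272
DDUU: Ā=89.7711, payoff=0.0000, prob=0.051335
UDUU: Ā=140.9197, payoff=44.6697, prob=0.027272
DUUU: Ā=129.7722, payoff=33.5222, prob=0.027272
UUUU: Ā=203.7122, payoff=107.4622, prob=0.014488
Price = Σ prob·payoff / R^4 = 13.082870 / 1.125509 = 11.6240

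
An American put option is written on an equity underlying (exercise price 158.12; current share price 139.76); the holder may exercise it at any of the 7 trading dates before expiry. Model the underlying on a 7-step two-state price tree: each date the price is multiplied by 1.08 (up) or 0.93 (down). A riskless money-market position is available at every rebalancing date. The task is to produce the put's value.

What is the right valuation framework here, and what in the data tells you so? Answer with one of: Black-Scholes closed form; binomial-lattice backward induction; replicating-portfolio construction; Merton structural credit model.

framework: binomial-lattice backward induction

Key observation: early exercise of the strike-158.12 put must be checked at each of the 7 dates (spot 139.76), which forces a node-by-node comparison of intrinsic and continuation value backward from expiry.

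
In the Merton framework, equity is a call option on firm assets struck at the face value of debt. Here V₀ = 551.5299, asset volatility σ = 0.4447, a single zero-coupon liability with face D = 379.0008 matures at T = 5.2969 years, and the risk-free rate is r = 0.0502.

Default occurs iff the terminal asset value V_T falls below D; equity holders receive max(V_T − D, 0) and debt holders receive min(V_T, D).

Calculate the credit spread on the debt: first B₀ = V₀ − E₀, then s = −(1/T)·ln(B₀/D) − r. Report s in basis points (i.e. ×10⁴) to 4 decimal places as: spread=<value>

Apply the equity-as-call identities (strike 379.0008, horizon 5.2969 years):
d₁ = [ln(V₀/D) + (r + σ²/2)T] / (σ√T)
   = [ln(551.5299/379.0008) + (0.0502 + 0.5·0.4447²)·5.2969] / (0.4447·√5.2969)
   = [0.375158 + 0.789657] / 1.023477 = 1.138096
d₂ = d₁ − σ√T = 1.138096 − 1.023477 = 0.114619
N(d₁) = 0.872460,  N(d₂) = 0.545626,  e^(−rT) = 0.766512
E₀ = V₀·N(d₁) − D·e^(−rT)·N(d₂)
   = 551.5299·0.872460 − 379.0008·0.766512·0.545626 = 322.678354
B₀ = V₀ − E₀ = 551.5299 − 322.678354 = 228.851546
spread = −(1/T)·ln(B₀/D) − r = −(1/5.2969)·ln(228.851546/379.0008) − 0.0502 = 0.04503774
in basis points: 0.04503774 × 10⁴ = 450.3774 bp

spread=450.3774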